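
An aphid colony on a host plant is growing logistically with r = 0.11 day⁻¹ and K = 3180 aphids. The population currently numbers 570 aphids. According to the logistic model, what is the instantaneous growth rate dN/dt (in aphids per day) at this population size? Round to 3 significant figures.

dN/dt = rN(1 − N/K) = 0.11 × 570 × (1 − 570/3180).
1 − 570/3180 = 0.82075; dN/dt = 0.11 × 570 × 0.82075 = 51.461.

51.5 aphids per day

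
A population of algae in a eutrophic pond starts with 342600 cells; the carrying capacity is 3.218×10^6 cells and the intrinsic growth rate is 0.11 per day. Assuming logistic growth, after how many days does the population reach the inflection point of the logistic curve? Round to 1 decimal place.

Logistic growth is fastest at N = K/2 = 1.609×10^6.
A = (K − N₀)/N₀ = 8.3929. Set K/(1 + A·e^(−rt)) = K/2 → A·e^(−rt) = 1.
e^(−0.11t) = 1/8.3929 = 0.119149, so t = ln(8.3929)/0.11 = 2.1274/0.11 = 19.34.

19.3 days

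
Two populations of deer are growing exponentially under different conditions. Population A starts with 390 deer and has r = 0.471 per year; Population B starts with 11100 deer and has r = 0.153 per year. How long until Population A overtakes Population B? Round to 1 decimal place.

Set 390·e^(0.471t) = 11100·e^(0.153t).
e^((0.471 − 0.153)t) = 11100/390 → e^(0.318·t) = 28.462.
0.318·t = ln(28.462) = 3.3486, so t = 3.3486/0.318 = 10.53.

10.5 years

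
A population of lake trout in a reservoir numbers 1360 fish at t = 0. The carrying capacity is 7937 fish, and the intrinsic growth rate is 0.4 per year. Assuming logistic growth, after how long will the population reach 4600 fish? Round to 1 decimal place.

4.7 years

A = (K − N₀)/N₀ = (7937 − 1360)/1360 = 4.836.
Solve 7937/(1 + 4.836·e^(−0.4t)) = 4600: 1 + 4.836·e^(−0.4t) = 1.7254, so e^(−0.4t) = 0.150006.
−0.4·t = ln(0.150006) = -1.8971, so t = 1.8971/0.4 = 4.7427.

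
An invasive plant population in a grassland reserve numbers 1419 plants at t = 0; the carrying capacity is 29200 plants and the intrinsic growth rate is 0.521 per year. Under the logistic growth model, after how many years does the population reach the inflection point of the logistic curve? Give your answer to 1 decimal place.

5.7 years

Logistic growth is fastest at N = K/2 = 14600.
A = (K − N₀)/N₀ = 19.578. Set K/(1 + A·e^(−rt)) = K/2 → A·e^(−rt) = 1.
e^(−0.521t) = 1/19.578 = 0.0510781, so t = ln(19.578)/0.521 = 2.9744/0.521 = 5.709.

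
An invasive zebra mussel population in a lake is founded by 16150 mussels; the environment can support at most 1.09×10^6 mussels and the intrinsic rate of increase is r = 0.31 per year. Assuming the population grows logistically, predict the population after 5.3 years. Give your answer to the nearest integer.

78646 mussels

A = (K − N₀)/N₀ = (1.09×10^6 − 16150)/16150 = 66.492.
N(t) = K/(1 + A·e^(−rt)) = 1.09×10^6/(1 + 66.492×e^(−0.31×5.3)).
e^(−1.643) = 0.1934; denominator = 1 + 66.492×0.1934 = 13.86.
N = 1.09×10^6/13.86 = 78646.2.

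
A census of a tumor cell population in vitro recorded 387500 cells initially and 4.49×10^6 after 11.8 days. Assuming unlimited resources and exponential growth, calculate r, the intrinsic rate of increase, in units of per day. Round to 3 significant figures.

0.208 per day

From N(t) = N₀·e^(rt): e^(r·11.8) = 4.49×10^6/387500 = 11.587.
r·11.8 = ln(11.587) = 2.4499, so r = 2.4499/11.8 = 0.20762.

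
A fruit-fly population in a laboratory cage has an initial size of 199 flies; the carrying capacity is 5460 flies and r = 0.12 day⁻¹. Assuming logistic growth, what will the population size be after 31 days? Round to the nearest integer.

A = (K − N₀)/N₀ = (5460 − 199)/199 = 26.437.
N(t) = K/(1 + A·e^(−rt)) = 5460/(1 + 26.437×e^(−0.12×31)).
e^(−3.72) = 0.024234; denominator = 1 + 26.437×0.024234 = 1.6407.
N = 5460/1.6407 = 3327.89.

3328 flies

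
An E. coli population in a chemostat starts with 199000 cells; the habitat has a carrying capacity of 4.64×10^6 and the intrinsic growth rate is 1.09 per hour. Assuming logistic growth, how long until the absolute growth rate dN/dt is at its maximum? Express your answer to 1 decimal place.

2.8 hours

Logistic growth is fastest at N = K/2 = 2.32×10^6.
A = (K − N₀)/N₀ = 22.317. Set K/(1 + A·e^(−rt)) = K/2 → A·e^(−rt) = 1.
e^(−1.09t) = 1/22.317 = 0.0448097, so t = ln(22.317)/1.09 = 3.1053/1.09 = 2.8489.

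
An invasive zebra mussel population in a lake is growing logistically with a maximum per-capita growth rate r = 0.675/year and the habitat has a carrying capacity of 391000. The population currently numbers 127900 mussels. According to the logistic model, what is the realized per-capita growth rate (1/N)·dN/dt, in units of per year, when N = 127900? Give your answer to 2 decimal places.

0.45 per year

(1/N)·dN/dt = r(1 − N/K) = 0.675 × (1 − 127900/391000).
= 0.675 × 0.67289 = 0.4542.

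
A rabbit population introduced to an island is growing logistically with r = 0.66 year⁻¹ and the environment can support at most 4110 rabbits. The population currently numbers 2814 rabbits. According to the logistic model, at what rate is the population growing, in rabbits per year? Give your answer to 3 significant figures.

dN/dt = rN(1 − N/K) = 0.66 × 2814 × (1 − 2814/4110).
1 − 2814/4110 = 0.31533; dN/dt = 0.66 × 2814 × 0.31533 = 585.64.

586 rabbits per year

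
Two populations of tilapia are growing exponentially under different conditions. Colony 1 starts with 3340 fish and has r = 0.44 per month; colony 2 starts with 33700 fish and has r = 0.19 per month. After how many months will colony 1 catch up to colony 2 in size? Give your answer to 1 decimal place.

9.2 months

Set 3340·e^(0.44t) = 33700·e^(0.19t).
e^((0.44 − 0.19)t) = 33700/3340 → e^(0.25·t) = 10.09.
0.25·t = ln(10.09) = 2.3115, so t = 2.3115/0.25 = 9.2461.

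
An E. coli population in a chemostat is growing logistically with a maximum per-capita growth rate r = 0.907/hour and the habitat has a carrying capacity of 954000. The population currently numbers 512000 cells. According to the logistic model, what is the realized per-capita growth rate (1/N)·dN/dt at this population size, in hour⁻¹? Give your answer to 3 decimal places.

0.420 per hour

(1/N)·dN/dt = r(1 − N/K) = 0.907 × (1 − 512000/954000).
= 0.907 × 0.46331 = 0.42022.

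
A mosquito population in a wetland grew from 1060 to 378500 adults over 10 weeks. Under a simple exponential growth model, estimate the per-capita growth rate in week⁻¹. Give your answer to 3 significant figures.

0.588 per week

From N(t) = N₀·e^(rt): e^(r·10) = 378500/1060 = 357.08.
r·10 = ln(357.08) = 5.8779, so r = 5.8779/10 = 0.58779.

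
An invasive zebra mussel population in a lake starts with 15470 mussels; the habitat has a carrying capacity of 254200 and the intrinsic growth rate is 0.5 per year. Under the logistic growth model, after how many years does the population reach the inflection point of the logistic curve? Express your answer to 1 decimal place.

Logistic growth is fastest at N = K/2 = 127100.
A = (K − N₀)/N₀ = 15.432. Set K/(1 + A·e^(−rt)) = K/2 → A·e^(−rt) = 1.
e^(−0.5t) = 1/15.432 = 0.0648012, so t = ln(15.432)/0.5 = 2.7364/0.5 = 5.4729.

5.5 years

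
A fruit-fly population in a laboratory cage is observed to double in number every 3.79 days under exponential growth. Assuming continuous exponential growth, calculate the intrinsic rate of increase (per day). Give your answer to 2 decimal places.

0.18 per day

r = ln(2)/t_d = 0.6931/3.79 = 0.18289.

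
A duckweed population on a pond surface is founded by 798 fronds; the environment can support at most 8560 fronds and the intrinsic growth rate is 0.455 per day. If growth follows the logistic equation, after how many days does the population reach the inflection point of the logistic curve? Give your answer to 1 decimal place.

Logistic growth is fastest at N = K/2 = 4280.
A = (K − N₀)/N₀ = 9.7268. Set K/(1 + A·e^(−rt)) = K/2 → A·e^(−rt) = 1.
e^(−0.455t) = 1/9.7268 = 0.102809, so t = ln(9.7268)/0.455 = 2.2749/0.455 = 4.9998.

5.0 days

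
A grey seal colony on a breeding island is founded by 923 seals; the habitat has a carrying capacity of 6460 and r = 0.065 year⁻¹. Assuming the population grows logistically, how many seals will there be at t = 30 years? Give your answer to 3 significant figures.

A = (K − N₀)/N₀ = (6460 − 923)/923 = 5.9989.
N(t) = K/(1 + A·e^(−rt)) = 6460/(1 + 5.9989×e^(−0.065×30)).
e^(−1.95) = 0.14227; denominator = 1 + 5.9989×0.14227 = 1.8535.
N = 6460/1.8535 = 3485.32.

3490 seals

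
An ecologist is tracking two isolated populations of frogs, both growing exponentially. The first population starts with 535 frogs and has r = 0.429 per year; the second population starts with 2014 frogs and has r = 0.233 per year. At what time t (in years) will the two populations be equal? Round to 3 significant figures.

6.76 years

Set 535·e^(0.429t) = 2014·e^(0.233t).
e^((0.429 − 0.233)t) = 2014/535 → e^(0.196·t) = 3.7645.
0.196·t = ln(3.7645) = 1.3256, so t = 1.3256/0.196 = 6.7633.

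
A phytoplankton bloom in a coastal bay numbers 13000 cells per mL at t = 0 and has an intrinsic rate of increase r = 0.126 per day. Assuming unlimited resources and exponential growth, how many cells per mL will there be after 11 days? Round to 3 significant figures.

52000 cells per mL

N(t) = N₀·e^(rt) = 13000 × e^(0.126×11) = 13000 × e^1.386.
e^1.386 ≈ 3.9988, so N ≈ 13000 × 3.9988 = 51984.7.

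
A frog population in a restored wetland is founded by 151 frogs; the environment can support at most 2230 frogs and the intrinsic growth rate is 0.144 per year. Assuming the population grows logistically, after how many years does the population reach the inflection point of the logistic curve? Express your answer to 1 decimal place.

18.2 years

Logistic growth is fastest at N = K/2 = 1115.
A = (K − N₀)/N₀ = 13.768. Set K/(1 + A·e^(−rt)) = K/2 → A·e^(−rt) = 1.
e^(−0.144t) = 1/13.768 = 0.0726311, so t = ln(13.768)/0.144 = 2.6224/0.144 = 18.211.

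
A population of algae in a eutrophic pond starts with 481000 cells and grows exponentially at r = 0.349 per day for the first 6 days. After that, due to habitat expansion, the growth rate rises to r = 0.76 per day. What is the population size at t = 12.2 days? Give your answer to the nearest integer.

Phase 1: N(6) = 481000·e^(0.349×6) = 481000·e^2.094 = 3.904431×10^6.
Phase 2 runs for 12.2 − 6 = 6.2 days at r = 0.76.
N(12.2) = 3.904431×10^6·e^(0.76×6.2) = 3.904431×10^6·e^4.712 = 4.344635×10^8.

434463524 cells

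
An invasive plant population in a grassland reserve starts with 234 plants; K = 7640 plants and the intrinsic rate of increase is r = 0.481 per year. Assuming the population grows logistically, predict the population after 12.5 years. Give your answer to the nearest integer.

7091 plants

A = (K − N₀)/N₀ = (7640 − 234)/234 = 31.65.
N(t) = K/(1 + A·e^(−rt)) = 7640/(1 + 31.65×e^(−0.481×12.5)).
e^(−6.013) = 0.002448; denominator = 1 + 31.65×0.002448 = 1.0775.
N = 7640/1.0775 = 7090.64.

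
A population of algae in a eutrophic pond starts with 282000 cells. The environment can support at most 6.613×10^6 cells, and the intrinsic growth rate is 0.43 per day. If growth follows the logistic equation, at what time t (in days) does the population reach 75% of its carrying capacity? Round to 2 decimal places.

A = (K − N₀)/N₀ = (6.613×10^6 − 282000)/282000 = 22.45.
Solve 6.613×10^6/(1 + 22.45·e^(−0.43t)) = 4.95975×10^6: 1 + 22.45·e^(−0.43t) = 1.3333, so e^(−0.43t) = 0.0148476.
−0.43·t = ln(0.0148476) = -4.2099, so t = 4.2099/0.43 = 9.7905.

9.79 days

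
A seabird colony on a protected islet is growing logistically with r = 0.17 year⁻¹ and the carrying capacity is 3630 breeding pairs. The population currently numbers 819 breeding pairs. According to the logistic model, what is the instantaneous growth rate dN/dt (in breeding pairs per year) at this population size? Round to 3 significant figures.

108 breeding pairs per year

dN/dt = rN(1 − N/K) = 0.17 × 819 × (1 − 819/3630).
1 − 819/3630 = 0.77438; dN/dt = 0.17 × 819 × 0.77438 = 107.82.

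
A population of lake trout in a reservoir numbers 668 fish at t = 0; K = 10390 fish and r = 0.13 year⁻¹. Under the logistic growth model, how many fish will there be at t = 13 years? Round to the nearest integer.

2819 fish

A = (K − N₀)/N₀ = (10390 − 668)/668 = 14.554.
N(t) = K/(1 + A·e^(−rt)) = 10390/(1 + 14.554×e^(−0.13×13)).
e^(−1.69) = 0.18452; denominator = 1 + 14.554×0.18452 = 3.6855.
N = 10390/3.6855 = 2819.17.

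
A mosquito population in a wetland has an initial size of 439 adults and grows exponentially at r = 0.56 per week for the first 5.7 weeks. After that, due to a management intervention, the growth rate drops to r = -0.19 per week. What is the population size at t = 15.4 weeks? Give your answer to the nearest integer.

1692 adults

Phase 1: N(5.7) = 439·e^(0.56×5.7) = 439·e^3.192 = 10684.
Phase 2 runs for 15.4 − 5.7 = 9.7 weeks at r = -0.19.
N(15.4) = 10684·e^(-0.19×9.7) = 10684·e^-1.843 = 1691.72.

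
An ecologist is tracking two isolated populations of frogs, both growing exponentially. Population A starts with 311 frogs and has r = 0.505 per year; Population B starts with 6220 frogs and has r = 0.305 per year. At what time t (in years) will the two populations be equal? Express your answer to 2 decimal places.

14.98 years

Set 311·e^(0.505t) = 6220·e^(0.305t).
e^((0.505 − 0.305)t) = 6220/311 → e^(0.2·t) = 20.
0.2·t = ln(20) = 2.9957, so t = 2.9957/0.2 = 14.979.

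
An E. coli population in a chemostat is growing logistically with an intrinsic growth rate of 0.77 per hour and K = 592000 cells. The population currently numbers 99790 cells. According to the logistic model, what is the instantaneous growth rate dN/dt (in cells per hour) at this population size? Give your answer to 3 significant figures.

dN/dt = rN(1 − N/K) = 0.77 × 99790 × (1 − 99790/592000).
1 − 99790/592000 = 0.83144; dN/dt = 0.77 × 99790 × 0.83144 = 63886.

63900 cells per hour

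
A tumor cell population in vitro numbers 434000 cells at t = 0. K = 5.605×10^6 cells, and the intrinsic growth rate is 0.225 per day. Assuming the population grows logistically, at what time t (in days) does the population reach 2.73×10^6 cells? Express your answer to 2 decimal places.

10.78 days

A = (K − N₀)/N₀ = (5.605×10^6 − 434000)/434000 = 11.915.
Solve 5.605×10^6/(1 + 11.915·e^(−0.225t)) = 2.73×10^6: 1 + 11.915·e^(−0.225t) = 2.0531, so e^(−0.225t) = 0.0883874.
−0.225·t = ln(0.0883874) = -2.426, so t = 2.426/0.225 = 10.782.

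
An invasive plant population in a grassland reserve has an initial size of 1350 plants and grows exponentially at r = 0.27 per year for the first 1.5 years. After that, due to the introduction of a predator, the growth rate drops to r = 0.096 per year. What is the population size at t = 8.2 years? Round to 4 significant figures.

Phase 1: N(1.5) = 1350·e^(0.27×1.5) = 1350·e^0.405 = 2024.06.
Phase 2 runs for 8.2 − 1.5 = 6.7 years at r = 0.096.
N(8.2) = 2024.06·e^(0.096×6.7) = 2024.06·e^0.6432 = 3850.89.

3851 plants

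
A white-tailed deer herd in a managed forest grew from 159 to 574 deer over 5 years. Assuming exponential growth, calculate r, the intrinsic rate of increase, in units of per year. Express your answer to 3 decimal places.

0.257 per year

From N(t) = N₀·e^(rt): e^(r·5) = 574/159 = 3.6101.
r·5 = ln(3.6101) = 1.2837, so r = 1.2837/5 = 0.25675.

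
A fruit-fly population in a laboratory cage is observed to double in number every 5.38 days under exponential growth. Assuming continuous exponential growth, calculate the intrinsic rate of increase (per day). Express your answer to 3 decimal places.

r = ln(2)/t_d = 0.6931/5.38 = 0.12884.

0.129 per day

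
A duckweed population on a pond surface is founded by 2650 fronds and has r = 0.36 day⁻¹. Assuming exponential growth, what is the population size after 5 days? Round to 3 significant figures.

16000 fronds

N(t) = N₀·e^(rt) = 2650 × e^(0.36×5) = 2650 × e^1.8.
e^1.8 ≈ 6.0496, so N ≈ 2650 × 6.0496 = 16031.6.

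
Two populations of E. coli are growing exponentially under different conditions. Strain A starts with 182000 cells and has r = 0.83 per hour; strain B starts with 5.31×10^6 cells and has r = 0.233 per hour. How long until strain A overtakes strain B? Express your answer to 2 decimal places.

5.65 hours

Set 182000·e^(0.83t) = 5.31×10^6·e^(0.233t).
e^((0.83 − 0.233)t) = 5.31×10^6/182000 → e^(0.597·t) = 29.176.
0.597·t = ln(29.176) = 3.3733, so t = 3.3733/0.597 = 5.6505.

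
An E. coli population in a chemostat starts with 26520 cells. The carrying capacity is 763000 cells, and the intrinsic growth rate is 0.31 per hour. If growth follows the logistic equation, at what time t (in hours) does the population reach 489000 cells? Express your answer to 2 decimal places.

12.59 hours

A = (K − N₀)/N₀ = (763000 − 26520)/26520 = 27.771.
Solve 763000/(1 + 27.771·e^(−0.31t)) = 489000: 1 + 27.771·e^(−0.31t) = 1.5603, so e^(−0.31t) = 0.0201769.
−0.31·t = ln(0.0201769) = -3.9032, so t = 3.9032/0.31 = 12.591.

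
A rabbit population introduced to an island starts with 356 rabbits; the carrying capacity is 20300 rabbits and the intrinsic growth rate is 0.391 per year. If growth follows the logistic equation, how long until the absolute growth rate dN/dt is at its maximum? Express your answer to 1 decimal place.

10.3 years

Logistic growth is fastest at N = K/2 = 10150.
A = (K − N₀)/N₀ = 56.022. Set K/(1 + A·e^(−rt)) = K/2 → A·e^(−rt) = 1.
e^(−0.391t) = 1/56.022 = 0.01785, so t = ln(56.022)/0.391 = 4.0258/0.391 = 10.296.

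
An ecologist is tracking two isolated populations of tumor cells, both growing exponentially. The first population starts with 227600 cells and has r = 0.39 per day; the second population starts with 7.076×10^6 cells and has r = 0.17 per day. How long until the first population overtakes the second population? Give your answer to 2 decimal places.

Set 227600·e^(0.39t) = 7.076×10^6·e^(0.17t).
e^((0.39 − 0.17)t) = 7.076×10^6/227600 → e^(0.22·t) = 31.09.
0.22·t = ln(31.09) = 3.4369, so t = 3.4369/0.22 = 15.622.

15.62 days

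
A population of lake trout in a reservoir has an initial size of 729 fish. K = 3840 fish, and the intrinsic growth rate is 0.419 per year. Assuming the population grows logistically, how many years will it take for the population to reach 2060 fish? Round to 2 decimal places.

A = (K − N₀)/N₀ = (3840 − 729)/729 = 4.2675.
Solve 3840/(1 + 4.2675·e^(−0.419t)) = 2060: 1 + 4.2675·e^(−0.419t) = 1.8641, so e^(−0.419t) = 0.202479.
−0.419·t = ln(0.202479) = -1.5971, so t = 1.5971/0.419 = 3.8117.

3.81 years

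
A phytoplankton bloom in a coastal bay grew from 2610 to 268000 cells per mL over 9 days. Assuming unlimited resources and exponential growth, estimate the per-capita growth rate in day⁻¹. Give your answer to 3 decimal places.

0.515 per day

From N(t) = N₀·e^(rt): e^(r·9) = 268000/2610 = 102.68.
r·9 = ln(102.68) = 4.6316, so r = 4.6316/9 = 0.51463.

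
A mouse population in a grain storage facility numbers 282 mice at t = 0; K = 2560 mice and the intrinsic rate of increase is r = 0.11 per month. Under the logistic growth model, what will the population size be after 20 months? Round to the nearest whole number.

1351 mice

A = (K − N₀)/N₀ = (2560 − 282)/282 = 8.078.
N(t) = K/(1 + A·e^(−rt)) = 2560/(1 + 8.078×e^(−0.11×20)).
e^(−2.2) = 0.1108; denominator = 1 + 8.078×0.1108 = 1.8951.
N = 2560/1.8951 = 1350.87.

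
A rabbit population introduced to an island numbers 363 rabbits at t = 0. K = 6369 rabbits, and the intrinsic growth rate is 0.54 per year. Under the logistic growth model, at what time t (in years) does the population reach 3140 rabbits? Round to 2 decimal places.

5.14 years

A = (K − N₀)/N₀ = (6369 − 363)/363 = 16.545.
Solve 6369/(1 + 16.545·e^(−0.54t)) = 3140: 1 + 16.545·e^(−0.54t) = 2.0283, so e^(−0.54t) = 0.0621527.
−0.54·t = ln(0.0621527) = -2.7782, so t = 2.7782/0.54 = 5.1447.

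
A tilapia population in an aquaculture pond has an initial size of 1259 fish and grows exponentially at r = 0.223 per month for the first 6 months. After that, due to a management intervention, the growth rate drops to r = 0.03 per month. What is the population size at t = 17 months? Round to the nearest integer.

Phase 1: N(6) = 1259·e^(0.223×6) = 1259·e^1.338 = 4798.57.
Phase 2 runs for 17 − 6 = 11 months at r = 0.03.
N(17) = 4798.57·e^(0.03×11) = 4798.57·e^0.33 = 6674.66.

6675 fish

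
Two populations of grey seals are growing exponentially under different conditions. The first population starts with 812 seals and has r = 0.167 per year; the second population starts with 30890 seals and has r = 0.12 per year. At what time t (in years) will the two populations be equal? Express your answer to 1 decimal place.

Set 812·e^(0.167t) = 30890·e^(0.12t).
e^((0.167 − 0.12)t) = 30890/812 → e^(0.047·t) = 38.042.
0.047·t = ln(38.042) = 3.6387, so t = 3.6387/0.047 = 77.419.

77.4 years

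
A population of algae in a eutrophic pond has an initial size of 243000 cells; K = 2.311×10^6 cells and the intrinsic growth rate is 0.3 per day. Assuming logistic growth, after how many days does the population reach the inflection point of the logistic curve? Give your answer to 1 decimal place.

Logistic growth is fastest at N = K/2 = 1.1555×10^6.
A = (K − N₀)/N₀ = 8.5103. Set K/(1 + A·e^(−rt)) = K/2 → A·e^(−rt) = 1.
e^(−0.3t) = 1/8.5103 = 0.117505, so t = ln(8.5103)/0.3 = 2.1413/0.3 = 7.1376.

7.1 days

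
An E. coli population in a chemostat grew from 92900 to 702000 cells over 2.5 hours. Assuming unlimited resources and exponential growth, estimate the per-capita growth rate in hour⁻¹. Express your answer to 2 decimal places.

From N(t) = N₀·e^(rt): e^(r·2.5) = 702000/92900 = 7.5565.
r·2.5 = ln(7.5565) = 2.0224, so r = 2.0224/2.5 = 0.80896.

0.81 per hour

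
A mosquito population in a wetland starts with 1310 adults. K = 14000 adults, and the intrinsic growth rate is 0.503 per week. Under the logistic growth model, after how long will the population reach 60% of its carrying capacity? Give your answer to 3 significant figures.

5.32 weeks

A = (K − N₀)/N₀ = (14000 − 1310)/1310 = 9.687.
Solve 14000/(1 + 9.687·e^(−0.503t)) = 8400: 1 + 9.687·e^(−0.503t) = 1.6667, so e^(−0.503t) = 0.0688206.
−0.503·t = ln(0.0688206) = -2.6763, so t = 2.6763/0.503 = 5.3206.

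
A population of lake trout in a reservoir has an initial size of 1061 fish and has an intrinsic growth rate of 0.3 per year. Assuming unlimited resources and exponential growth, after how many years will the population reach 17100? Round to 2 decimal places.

Set N₀·e^(rt) = 17100: e^(0.3·t) = 17100/1061 = 16.117.
0.3·t = ln(16.117) = 2.7799, so t = 2.7799/0.3 = 9.2662.

9.27 years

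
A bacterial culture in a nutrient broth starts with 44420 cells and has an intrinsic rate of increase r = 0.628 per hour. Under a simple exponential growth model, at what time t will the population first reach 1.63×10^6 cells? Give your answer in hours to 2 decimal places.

Set N₀·e^(rt) = 1.63×10^6: e^(0.628·t) = 1.63×10^6/44420 = 36.695.
0.628·t = ln(36.695) = 3.6026, so t = 3.6026/0.628 = 5.7367.

5.74 hours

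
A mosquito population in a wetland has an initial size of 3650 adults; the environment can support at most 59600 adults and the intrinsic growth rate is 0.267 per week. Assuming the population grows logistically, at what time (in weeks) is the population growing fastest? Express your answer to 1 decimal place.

10.2 weeks

Logistic growth is fastest at N = K/2 = 29800.
A = (K − N₀)/N₀ = 15.329. Set K/(1 + A·e^(−rt)) = K/2 → A·e^(−rt) = 1.
e^(−0.267t) = 1/15.329 = 0.0652368, so t = ln(15.329)/0.267 = 2.7297/0.267 = 10.224.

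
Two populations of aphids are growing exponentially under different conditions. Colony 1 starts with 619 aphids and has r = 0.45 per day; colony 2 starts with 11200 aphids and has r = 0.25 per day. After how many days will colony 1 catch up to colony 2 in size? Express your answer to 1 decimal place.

Set 619·e^(0.45t) = 11200·e^(0.25t).
e^((0.45 − 0.25)t) = 11200/619 → e^(0.2·t) = 18.094.
0.2·t = ln(18.094) = 2.8956, so t = 2.8956/0.2 = 14.478.

14.5 days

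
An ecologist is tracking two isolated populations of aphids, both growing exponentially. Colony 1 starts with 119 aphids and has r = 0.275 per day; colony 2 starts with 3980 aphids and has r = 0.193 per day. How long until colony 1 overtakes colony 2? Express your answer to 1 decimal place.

Set 119·e^(0.275t) = 3980·e^(0.193t).
e^((0.275 − 0.193)t) = 3980/119 → e^(0.082·t) = 33.445.
0.082·t = ln(33.445) = 3.5099, so t = 3.5099/0.082 = 42.804.

42.8 days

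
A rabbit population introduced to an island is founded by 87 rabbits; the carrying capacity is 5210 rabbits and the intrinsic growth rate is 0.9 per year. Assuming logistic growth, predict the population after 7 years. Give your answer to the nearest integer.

4702 rabbits

A = (K − N₀)/N₀ = (5210 − 87)/87 = 58.885.
N(t) = K/(1 + A·e^(−rt)) = 5210/(1 + 58.885×e^(−0.9×7)).
e^(−6.3) = 0.0018363; denominator = 1 + 58.885×0.0018363 = 1.1081.
N = 5210/1.1081 = 4701.61.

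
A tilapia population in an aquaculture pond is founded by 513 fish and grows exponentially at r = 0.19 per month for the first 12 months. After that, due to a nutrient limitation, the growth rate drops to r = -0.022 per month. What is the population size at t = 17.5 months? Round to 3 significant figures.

Phase 1: N(12) = 513·e^(0.19×12) = 513·e^2.28 = 5015.44.
Phase 2 runs for 17.5 − 12 = 5.5 months at r = -0.022.
N(17.5) = 5015.44·e^(-0.022×5.5) = 5015.44·e^-0.121 = 4443.85.

4440 fish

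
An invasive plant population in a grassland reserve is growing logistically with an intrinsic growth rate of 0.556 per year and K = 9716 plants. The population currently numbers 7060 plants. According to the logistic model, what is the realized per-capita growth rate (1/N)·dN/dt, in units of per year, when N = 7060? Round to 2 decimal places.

(1/N)·dN/dt = r(1 − N/K) = 0.556 × (1 − 7060/9716).
= 0.556 × 0.27336 = 0.15199.

0.15 per year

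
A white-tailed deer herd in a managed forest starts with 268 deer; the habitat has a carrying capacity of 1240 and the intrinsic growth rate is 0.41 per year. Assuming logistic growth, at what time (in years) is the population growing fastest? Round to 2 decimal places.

Logistic growth is fastest at N = K/2 = 620.
A = (K − N₀)/N₀ = 3.6269. Set K/(1 + A·e^(−rt)) = K/2 → A·e^(−rt) = 1.
e^(−0.41t) = 1/3.6269 = 0.27572, so t = ln(3.6269)/0.41 = 1.2884/0.41 = 3.1424.

3.14 years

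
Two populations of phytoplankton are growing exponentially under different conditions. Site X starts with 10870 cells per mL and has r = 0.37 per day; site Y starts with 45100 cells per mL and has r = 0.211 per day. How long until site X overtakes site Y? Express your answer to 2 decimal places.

Set 10870·e^(0.37t) = 45100·e^(0.211t).
e^((0.37 − 0.211)t) = 45100/10870 → e^(0.159·t) = 4.149.
0.159·t = ln(4.149) = 1.4229, so t = 1.4229/0.159 = 8.9489.

8.95 days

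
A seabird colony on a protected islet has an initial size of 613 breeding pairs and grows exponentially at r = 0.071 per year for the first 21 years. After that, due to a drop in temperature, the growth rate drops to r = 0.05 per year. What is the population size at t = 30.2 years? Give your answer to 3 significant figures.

Phase 1: N(21) = 613·e^(0.071×21) = 613·e^1.491 = 2722.66.
Phase 2 runs for 30.2 − 21 = 9.2 years at r = 0.05.
N(30.2) = 2722.66·e^(0.05×9.2) = 2722.66·e^0.46 = 4312.9.

4310 breeding pairs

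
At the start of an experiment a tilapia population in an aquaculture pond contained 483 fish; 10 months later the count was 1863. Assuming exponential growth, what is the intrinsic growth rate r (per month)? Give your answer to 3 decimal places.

0.135 per month

From N(t) = N₀·e^(rt): e^(r·10) = 1863/483 = 3.8571.
r·10 = ln(3.8571) = 1.3499, so r = 1.3499/10 = 0.13499.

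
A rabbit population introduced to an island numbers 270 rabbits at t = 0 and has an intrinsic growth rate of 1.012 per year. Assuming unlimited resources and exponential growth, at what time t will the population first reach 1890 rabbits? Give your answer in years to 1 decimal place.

Set N₀·e^(rt) = 1890: e^(1.012·t) = 1890/270 = 7.
1.012·t = ln(7) = 1.9459, so t = 1.9459/1.012 = 1.9228.

1.9 years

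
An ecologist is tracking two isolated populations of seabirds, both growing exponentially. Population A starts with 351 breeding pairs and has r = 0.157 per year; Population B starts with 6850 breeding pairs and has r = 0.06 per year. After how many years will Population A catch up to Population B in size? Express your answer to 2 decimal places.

Set 351·e^(0.157t) = 6850·e^(0.06t).
e^((0.157 − 0.06)t) = 6850/351 → e^(0.097·t) = 19.516.
0.097·t = ln(19.516) = 2.9712, so t = 2.9712/0.097 = 30.631.

30.63 years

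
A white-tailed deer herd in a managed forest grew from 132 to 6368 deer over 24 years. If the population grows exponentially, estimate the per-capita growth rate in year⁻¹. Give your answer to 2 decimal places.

From N(t) = N₀·e^(rt): e^(r·24) = 6368/132 = 48.242.
r·24 = ln(48.242) = 3.8762, so r = 3.8762/24 = 0.16151.

0.16 per year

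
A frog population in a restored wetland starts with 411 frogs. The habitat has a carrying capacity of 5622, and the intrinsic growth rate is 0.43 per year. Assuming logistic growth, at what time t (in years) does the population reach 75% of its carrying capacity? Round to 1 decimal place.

A = (K − N₀)/N₀ = (5622 − 411)/411 = 12.679.
Solve 5622/(1 + 12.679·e^(−0.43t)) = 4216.5: 1 + 12.679·e^(−0.43t) = 1.3333, so e^(−0.43t) = 0.0262905.
−0.43·t = ln(0.0262905) = -3.6385, so t = 3.6385/0.43 = 8.4617.

8.5 years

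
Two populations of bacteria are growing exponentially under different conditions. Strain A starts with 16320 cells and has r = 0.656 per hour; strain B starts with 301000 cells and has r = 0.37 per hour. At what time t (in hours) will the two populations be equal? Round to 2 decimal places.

10.19 hours

Set 16320·e^(0.656t) = 301000·e^(0.37t).
e^((0.656 − 0.37)t) = 301000/16320 → e^(0.286·t) = 18.444.
0.286·t = ln(18.444) = 2.9147, so t = 2.9147/0.286 = 10.191.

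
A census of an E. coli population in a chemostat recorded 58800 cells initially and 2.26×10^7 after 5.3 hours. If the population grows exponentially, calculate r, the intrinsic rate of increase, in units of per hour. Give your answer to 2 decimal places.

1.12 per hour

From N(t) = N₀·e^(rt): e^(r·5.3) = 2.26×10^7/58800 = 384.35.
r·5.3 = ln(384.35) = 5.9516, so r = 5.9516/5.3 = 1.1229.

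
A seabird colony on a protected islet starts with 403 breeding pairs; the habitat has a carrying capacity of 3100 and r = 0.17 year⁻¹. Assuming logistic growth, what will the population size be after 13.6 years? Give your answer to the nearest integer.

A = (K − N₀)/N₀ = (3100 − 403)/403 = 6.6923.
N(t) = K/(1 + A·e^(−rt)) = 3100/(1 + 6.6923×e^(−0.17×13.6)).
e^(−2.312) = 0.099063; denominator = 1 + 6.6923×0.099063 = 1.663.
N = 3100/1.663 = 1864.15.

1864 breeding pairs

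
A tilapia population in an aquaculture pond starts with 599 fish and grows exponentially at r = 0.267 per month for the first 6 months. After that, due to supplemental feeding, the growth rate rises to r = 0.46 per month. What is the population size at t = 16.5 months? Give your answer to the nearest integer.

372228 fish

Phase 1: N(6) = 599·e^(0.267×6) = 599·e^1.602 = 2972.81.
Phase 2 runs for 16.5 − 6 = 10.5 months at r = 0.46.
N(16.5) = 2972.81·e^(0.46×10.5) = 2972.81·e^4.83 = 372228.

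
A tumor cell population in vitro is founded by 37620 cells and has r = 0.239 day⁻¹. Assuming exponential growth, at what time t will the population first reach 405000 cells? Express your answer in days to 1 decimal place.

Set N₀·e^(rt) = 405000: e^(0.239·t) = 405000/37620 = 10.766.
0.239·t = ln(10.766) = 2.3764, so t = 2.3764/0.239 = 9.9429.

9.9 days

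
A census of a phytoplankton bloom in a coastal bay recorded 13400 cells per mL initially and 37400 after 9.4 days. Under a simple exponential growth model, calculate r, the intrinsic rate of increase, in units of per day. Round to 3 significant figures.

0.109 per day

From N(t) = N₀·e^(rt): e^(r·9.4) = 37400/13400 = 2.791.
r·9.4 = ln(2.791) = 1.0264, so r = 1.0264/9.4 = 0.10919.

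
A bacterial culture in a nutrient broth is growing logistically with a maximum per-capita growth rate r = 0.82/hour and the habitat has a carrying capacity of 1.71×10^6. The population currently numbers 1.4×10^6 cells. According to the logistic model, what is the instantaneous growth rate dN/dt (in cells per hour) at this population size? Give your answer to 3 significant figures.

dN/dt = rN(1 − N/K) = 0.82 × 1.4×10^6 × (1 − 1.4×10^6/1.71×10^6).
1 − 1.4×10^6/1.71×10^6 = 0.18129; dN/dt = 0.82 × 1.4×10^6 × 0.18129 = 2.08117×10^5.

208000 cells per hour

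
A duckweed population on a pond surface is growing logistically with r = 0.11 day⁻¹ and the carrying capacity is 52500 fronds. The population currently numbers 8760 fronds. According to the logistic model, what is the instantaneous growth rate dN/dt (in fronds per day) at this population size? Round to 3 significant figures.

dN/dt = rN(1 − N/K) = 0.11 × 8760 × (1 − 8760/52500).
1 − 8760/52500 = 0.83314; dN/dt = 0.11 × 8760 × 0.83314 = 802.82.

803 fronds per day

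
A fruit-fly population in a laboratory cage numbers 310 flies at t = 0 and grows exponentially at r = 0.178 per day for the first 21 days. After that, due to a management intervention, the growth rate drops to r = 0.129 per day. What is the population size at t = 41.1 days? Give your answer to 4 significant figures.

Phase 1: N(21) = 310·e^(0.178×21) = 310·e^3.738 = 13024.3.
Phase 2 runs for 41.1 − 21 = 20.1 days at r = 0.129.
N(41.1) = 13024.3·e^(0.129×20.1) = 13024.3·e^2.593 = 174115.

174100 flies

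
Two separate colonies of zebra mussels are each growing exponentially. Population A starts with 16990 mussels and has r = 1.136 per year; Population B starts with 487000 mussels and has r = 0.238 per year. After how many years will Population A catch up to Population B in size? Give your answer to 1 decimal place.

Set 16990·e^(1.136t) = 487000·e^(0.238t).
e^((1.136 − 0.238)t) = 487000/16990 → e^(0.898·t) = 28.664.
0.898·t = ln(28.664) = 3.3556, so t = 3.3556/0.898 = 3.7368.

3.7 years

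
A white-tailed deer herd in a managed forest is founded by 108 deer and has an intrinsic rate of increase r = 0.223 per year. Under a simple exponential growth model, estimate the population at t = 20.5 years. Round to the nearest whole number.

10442 deer

N(t) = N₀·e^(rt) = 108 × e^(0.223×20.5) = 108 × e^4.572.
e^4.572 ≈ 96.689, so N ≈ 108 × 96.689 = 10442.4.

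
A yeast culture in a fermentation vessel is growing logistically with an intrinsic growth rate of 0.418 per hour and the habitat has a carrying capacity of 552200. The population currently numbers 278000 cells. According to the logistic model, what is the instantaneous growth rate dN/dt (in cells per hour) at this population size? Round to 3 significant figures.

57700 cells per hour

dN/dt = rN(1 − N/K) = 0.418 × 278000 × (1 − 278000/552200).
1 − 278000/552200 = 0.49656; dN/dt = 0.418 × 278000 × 0.49656 = 57702.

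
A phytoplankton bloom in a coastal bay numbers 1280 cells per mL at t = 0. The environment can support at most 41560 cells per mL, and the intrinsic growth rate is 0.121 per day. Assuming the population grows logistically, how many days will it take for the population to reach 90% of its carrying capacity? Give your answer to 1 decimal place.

A = (K − N₀)/N₀ = (41560 − 1280)/1280 = 31.469.
Solve 41560/(1 + 31.469·e^(−0.121t)) = 37404: 1 + 31.469·e^(−0.121t) = 1.1111, so e^(−0.121t) = 0.00353084.
−0.121·t = ln(0.00353084) = -5.6462, so t = 5.6462/0.121 = 46.663.

46.7 days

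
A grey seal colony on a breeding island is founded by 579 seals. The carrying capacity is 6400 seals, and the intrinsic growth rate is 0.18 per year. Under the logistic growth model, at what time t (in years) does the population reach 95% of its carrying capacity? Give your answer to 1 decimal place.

A = (K − N₀)/N₀ = (6400 − 579)/579 = 10.054.
Solve 6400/(1 + 10.054·e^(−0.18t)) = 6080: 1 + 10.054·e^(−0.18t) = 1.0526, so e^(−0.18t) = 0.00523513.
−0.18·t = ln(0.00523513) = -5.2524, so t = 5.2524/0.18 = 29.18.

29.2 years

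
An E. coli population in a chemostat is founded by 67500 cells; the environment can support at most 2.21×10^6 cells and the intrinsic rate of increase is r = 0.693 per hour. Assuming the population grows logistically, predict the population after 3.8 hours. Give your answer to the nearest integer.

673768 cells

A = (K − N₀)/N₀ = (2.21×10^6 − 67500)/67500 = 31.741.
N(t) = K/(1 + A·e^(−rt)) = 2.21×10^6/(1 + 31.741×e^(−0.693×3.8)).
e^(−2.633) = 0.071834; denominator = 1 + 31.741×0.071834 = 3.2801.
N = 2.21×10^6/3.2801 = 673768.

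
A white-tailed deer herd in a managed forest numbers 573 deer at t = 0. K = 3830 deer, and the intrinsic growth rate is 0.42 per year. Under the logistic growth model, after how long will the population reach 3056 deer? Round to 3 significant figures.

A = (K − N₀)/N₀ = (3830 − 573)/573 = 5.6841.
Solve 3830/(1 + 5.6841·e^(−0.42t)) = 3056: 1 + 5.6841·e^(−0.42t) = 1.2533, so e^(−0.42t) = 0.0445579.
−0.42·t = ln(0.0445579) = -3.111, so t = 3.111/0.42 = 7.4071.

7.41 years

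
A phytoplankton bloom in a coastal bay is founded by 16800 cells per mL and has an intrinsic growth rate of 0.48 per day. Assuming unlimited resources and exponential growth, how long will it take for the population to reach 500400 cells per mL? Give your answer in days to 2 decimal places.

Set N₀·e^(rt) = 500400: e^(0.48·t) = 500400/16800 = 29.786.
0.48·t = ln(29.786) = 3.394, so t = 3.394/0.48 = 7.0709.

7.07 days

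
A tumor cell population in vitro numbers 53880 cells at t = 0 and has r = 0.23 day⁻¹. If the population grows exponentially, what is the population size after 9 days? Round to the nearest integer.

426989 cells

N(t) = N₀·e^(rt) = 53880 × e^(0.23×9) = 53880 × e^2.07.
e^2.07 ≈ 7.9248, so N ≈ 53880 × 7.9248 = 426989.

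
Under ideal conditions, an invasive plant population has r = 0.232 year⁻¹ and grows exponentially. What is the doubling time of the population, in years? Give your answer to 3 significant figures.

Doubling time t_d = ln(2)/r = 0.6931/0.232 = 2.9877.

2.99 years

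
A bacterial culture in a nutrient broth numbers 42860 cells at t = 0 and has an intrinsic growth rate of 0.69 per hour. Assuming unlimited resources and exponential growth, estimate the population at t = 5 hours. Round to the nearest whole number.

1350107 cells

N(t) = N₀·e^(rt) = 42860 × e^(0.69×5) = 42860 × e^3.45.
e^3.45 ≈ 31.5, so N ≈ 42860 × 31.5 = 1.350107×10^6.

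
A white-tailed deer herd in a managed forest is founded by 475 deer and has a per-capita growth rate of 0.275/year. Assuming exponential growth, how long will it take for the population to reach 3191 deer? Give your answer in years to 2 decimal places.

Set N₀·e^(rt) = 3191: e^(0.275·t) = 3191/475 = 6.7179.
0.275·t = ln(6.7179) = 1.9048, so t = 1.9048/0.275 = 6.9265.

6.93 years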